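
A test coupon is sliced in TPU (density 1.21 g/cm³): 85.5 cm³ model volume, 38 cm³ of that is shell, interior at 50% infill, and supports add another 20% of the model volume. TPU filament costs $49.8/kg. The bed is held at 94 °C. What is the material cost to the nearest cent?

$4.75

Interior volume = 85.5 − 38, so 47.5 cm³.
Deposited infill: 0.50 × 47.5 → 23.75 cm³.
Support = 0.20 × 85.5 = 17.1 cm³.
Total printed volume: 38 + 23.75 + 17.1 → 78.85 cm³.
Mass = 78.85 × 1.21 = 95.4085 g.
At $49.8/kg: 95.4085/1000 × 49.8 = $4.75.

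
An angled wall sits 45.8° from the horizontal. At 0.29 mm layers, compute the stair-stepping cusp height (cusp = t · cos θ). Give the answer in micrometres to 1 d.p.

Cusp = layer height × cos(45.8°) = 0.29 × 0.6972 = 0.202188 mm = 202.2 μm.

202.2 μm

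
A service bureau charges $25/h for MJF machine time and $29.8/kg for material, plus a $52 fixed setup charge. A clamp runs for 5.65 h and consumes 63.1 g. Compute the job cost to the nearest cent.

Machine cost = 25 × 5.65 = $141.25.
Material charge = 29.8 × 63.1/1000, so $1.88038.
Adding setup: 141.25 + 1.88038 + 52 → 195.13038 ≈ $195.13.

$195.13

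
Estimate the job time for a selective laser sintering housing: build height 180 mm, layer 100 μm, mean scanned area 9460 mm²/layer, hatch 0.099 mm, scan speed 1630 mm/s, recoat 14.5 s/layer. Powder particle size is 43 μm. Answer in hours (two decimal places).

Number of layers: 180 / 0.1 → 1800 (rounded up).
Hatch length per layer = 9460 / 0.099, so 95555.6 mm.
Per-layer scan time = 95555.6 / 1630, so 58.6231 s.
Layer cycle: 58.6231 + 14.5 → 73.1231 s.
Build time = 1800 × 73.1231 = 131621.58 s = 36.56 hours.

36.56 hours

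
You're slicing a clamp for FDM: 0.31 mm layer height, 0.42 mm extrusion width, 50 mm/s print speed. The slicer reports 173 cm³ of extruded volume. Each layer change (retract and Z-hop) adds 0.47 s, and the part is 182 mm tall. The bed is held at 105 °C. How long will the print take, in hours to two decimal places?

Bead cross-section = 0.31 × 0.42, so 0.1302 mm².
Total extruded path = 173000/0.1302 = 1328725 mm.
Time extruding: 1328725 / 50 → 26574.5 s.
Layer count = ceil(182 / 0.31) = 588.
Z-hop total = 588 × 0.47, so 276.36 s.
Total = 26574.5 + 276.36 = 26850.86 s = 7.46 hours.

7.46 hours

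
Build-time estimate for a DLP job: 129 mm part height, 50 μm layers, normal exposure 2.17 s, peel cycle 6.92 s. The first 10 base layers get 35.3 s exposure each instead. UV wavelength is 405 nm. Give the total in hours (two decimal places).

Layer count = ceil(129 / 0.05) = 2580.
Bottom layers: 10 × (35.3 + 6.92) → 422.2 s.
Normal layers = 2570 × (2.17 + 6.92), so 23361.3 s.
Total = 422.2 + 23361.3 = 23783.5 s = 6.61 hours.

6.61 hours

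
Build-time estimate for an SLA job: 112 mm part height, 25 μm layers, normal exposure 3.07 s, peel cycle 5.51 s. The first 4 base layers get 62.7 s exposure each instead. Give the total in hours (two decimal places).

10.74 hours

Number of layers: 112 / 0.025 → 4480 (rounded up).
Burn-in layers = 4 × (62.7 + 5.51) = 272.84 s.
Normal layers: 4476 × (3.07 + 5.51) → 38404.08 s.
Total = 272.84 + 38404.08 = 38676.92 s = 10.74 hours.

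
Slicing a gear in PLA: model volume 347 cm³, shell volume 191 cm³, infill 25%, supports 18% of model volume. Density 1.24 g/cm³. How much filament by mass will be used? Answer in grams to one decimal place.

362.7 g

Interior volume = 347 − 191, so 156 cm³.
Infill deposited = 0.25 × 156 = 39 cm³.
Support = 0.18 × 347, so 62.46 cm³.
Total printed volume = 191 + 39 + 62.46, so 292.46 cm³.
Mass: 292.46 × 1.24 → 362.6504 g.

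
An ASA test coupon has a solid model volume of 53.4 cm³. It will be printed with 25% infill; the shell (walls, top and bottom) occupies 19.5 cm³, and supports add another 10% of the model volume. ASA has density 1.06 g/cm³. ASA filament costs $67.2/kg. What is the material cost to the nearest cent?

$2.37

Volume inside the shell = 53.4 − 19.5 = 33.9 cm³.
Infill deposited = 0.25 × 33.9 = 8.475 cm³.
Support = 0.10 × 53.4, so 5.34 cm³.
Total extruded = 19.5 + 8.475 + 5.34 = 33.315 cm³.
Mass = 33.315 × 1.06, so 35.3139 g.
At $67.2/kg: 35.3139/1000 × 67.2 = $2.37.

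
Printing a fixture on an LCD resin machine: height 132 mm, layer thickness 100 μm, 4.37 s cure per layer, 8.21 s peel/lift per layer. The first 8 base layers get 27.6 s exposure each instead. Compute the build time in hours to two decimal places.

Layers = ⌈132/0.1⌉ = 1320.
Base layers: 8 × (27.6 + 8.21) → 286.48 s.
Regular layers = 1312 × (4.37 + 8.21) = 16504.96 s.
Total = 286.48 + 16504.96 = 16791.44 s = 4.66 hours.

4.66 hours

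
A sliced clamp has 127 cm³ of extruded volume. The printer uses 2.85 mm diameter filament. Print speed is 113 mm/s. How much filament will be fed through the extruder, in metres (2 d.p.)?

Filament cross-section = π × (2.85/2)² = 6.3794 mm².
Length = 127 cm³ / 6.3794 mm² = 127000 / 6.3794 = 19907.83 mm = 19.91 m.

19.91 m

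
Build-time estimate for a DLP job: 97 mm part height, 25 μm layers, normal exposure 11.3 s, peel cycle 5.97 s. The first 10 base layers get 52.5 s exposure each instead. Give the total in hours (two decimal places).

Number of layers: 97 / 0.025 → 3880 (rounded up).
Burn-in layers = 10 × (52.5 + 5.97), so 584.7 s.
Remaining layers = 3870 × (11.3 + 5.97) = 66834.9 s.
Sum: 584.7 + 66834.9 = 67419.6 s → 18.73 hours.

18.73 hours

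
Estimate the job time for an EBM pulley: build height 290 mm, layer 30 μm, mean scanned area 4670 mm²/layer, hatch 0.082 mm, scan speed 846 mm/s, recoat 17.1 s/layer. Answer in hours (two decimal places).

Number of layers: 290 / 0.03 → 9667 (rounded up).
Scan path per layer: 4670 / 0.082 → 56951.2 mm.
Beam time per layer = 56951.2 / 846 = 67.3182 s.
Per-layer time = 67.3182 + 17.1 = 84.4182 s.
Build time = 9667 × 84.4182 = 816070.7394 s = 226.69 hours.

226.69 hours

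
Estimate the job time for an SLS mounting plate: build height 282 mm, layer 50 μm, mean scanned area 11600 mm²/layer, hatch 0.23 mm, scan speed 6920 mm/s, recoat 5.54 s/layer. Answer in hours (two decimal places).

20.10 hours

Number of layers: 282 / 0.05 → 5640 (rounded up).
Per-layer scan distance = 11600 / 0.23 = 50434.8 mm.
Laser time per layer = 50434.8 / 6920 = 7.2883 s.
Per-layer time: 7.2883 + 5.54 → 12.8283 s.
Build time = 5640 × 12.8283 = 72351.612 s = 20.10 hours.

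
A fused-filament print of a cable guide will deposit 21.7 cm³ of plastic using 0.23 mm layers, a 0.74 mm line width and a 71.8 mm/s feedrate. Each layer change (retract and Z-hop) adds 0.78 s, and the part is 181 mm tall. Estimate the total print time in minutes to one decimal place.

39.8 minutes

Bead cross-section = 0.23 × 0.74, so 0.1702 mm².
Path length: 21700 mm³ / 0.1702 mm² → 127497.1 mm.
Time extruding = 127497.1 / 71.8, so 1775.7 s.
Layers = ⌈181/0.23⌉ = 787.
Z-hop total = 787 × 0.78 = 613.86 s.
Total = 1775.7 + 613.86 = 2389.56 s = 39.8 minutes.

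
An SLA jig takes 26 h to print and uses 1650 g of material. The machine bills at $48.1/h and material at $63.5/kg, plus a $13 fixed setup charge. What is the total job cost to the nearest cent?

$1368.38

Machine cost: 48.1 × 26 → $1250.60.
Feedstock cost = 63.5 × 1650/1000 = $104.775.
Total = 1250.60 + 104.775 + 13 = 1368.375 ≈ $1368.38.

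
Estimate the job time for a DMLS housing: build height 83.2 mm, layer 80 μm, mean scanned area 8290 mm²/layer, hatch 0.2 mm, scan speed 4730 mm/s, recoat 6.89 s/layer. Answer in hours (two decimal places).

Number of layers: 83.2 / 0.08 → 1040 (rounded up).
Scan path per layer: 8290 / 0.2 → 41450 mm.
Scan time per layer = 41450 / 4730, so 8.7632 s.
Layer cycle: 8.7632 + 6.89 → 15.6532 s.
Build time = 1040 × 15.6532 = 16279.328 s = 4.52 hours.

4.52 hours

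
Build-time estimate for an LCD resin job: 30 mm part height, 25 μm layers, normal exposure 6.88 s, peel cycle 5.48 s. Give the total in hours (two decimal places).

4.12 hours

Number of layers: 30 / 0.025 → 1200 (rounded up).
Per-layer time: 6.88 + 5.48 → 12.36 s.
Build time: 1200 × 12.36 s = 14832 s, i.e. 4.12 hours.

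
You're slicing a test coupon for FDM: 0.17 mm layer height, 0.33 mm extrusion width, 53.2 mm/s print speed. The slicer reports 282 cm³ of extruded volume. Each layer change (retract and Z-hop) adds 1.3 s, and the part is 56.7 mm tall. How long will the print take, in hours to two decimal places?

26.37 hours

Line area = 0.17 × 0.33, so 0.0561 mm².
Total extruded path = 282000/0.0561 = 5026738 mm.
Print-move time: 5026738 / 53.2 → 94487.6 s.
Number of layers: 56.7 / 0.17 → 334 (rounded up).
Z-hop total = 334 × 1.3 = 434.2 s.
Total = 94487.6 + 434.2 = 94921.8 s = 26.37 hours.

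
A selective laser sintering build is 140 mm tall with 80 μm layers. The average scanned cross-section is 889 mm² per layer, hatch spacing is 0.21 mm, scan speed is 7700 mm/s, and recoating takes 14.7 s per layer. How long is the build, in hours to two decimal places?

Layer count = ceil(140 / 0.08) = 1750.
Scan path per layer = 889 / 0.21 = 4233.3 mm.
Per-layer scan time: 4233.3 / 7700 → 0.5498 s.
Layer cycle: 0.5498 + 14.7 → 15.2498 s.
1750 layers × 15.2498 s/layer = 26687.15 s, i.e. 7.41 hours.

7.41 hours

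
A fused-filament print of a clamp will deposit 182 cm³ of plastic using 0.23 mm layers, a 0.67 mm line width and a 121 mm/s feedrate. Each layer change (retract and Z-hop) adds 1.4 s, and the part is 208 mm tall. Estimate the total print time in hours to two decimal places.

3.06 hours

Line area = 0.23 × 0.67 = 0.1541 mm².
Total extruded path = 182000/0.1541 = 1181051.3 mm.
Extrusion time: 1181051.3 / 121 → 9760.8 s.
Layers = ⌈208/0.23⌉ = 905.
Layer-change overhead = 905 × 1.4, so 1267 s.
Altogether 9760.8 + 1267 = 11027.8 s, i.e. 3.06 hours.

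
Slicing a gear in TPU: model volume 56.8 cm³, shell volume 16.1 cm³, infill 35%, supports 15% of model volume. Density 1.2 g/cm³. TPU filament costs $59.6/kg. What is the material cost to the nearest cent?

$2.78

Volume inside the shell = 56.8 − 16.1 = 40.7 cm³.
Deposited infill = 0.35 × 40.7 = 14.245 cm³.
Support: 0.15 × 56.8 → 8.52 cm³.
Total extruded: 16.1 + 14.245 + 8.52 → 38.865 cm³.
Mass: 38.865 × 1.2 → 46.638 g.
Cost = 46.638 g / 1000 × $59.6/kg = $2.78.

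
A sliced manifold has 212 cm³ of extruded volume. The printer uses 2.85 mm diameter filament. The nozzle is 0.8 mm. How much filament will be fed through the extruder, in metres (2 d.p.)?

Filament cross-section = π × (2.85/2)² = 6.3794 mm².
Length = 212 cm³ / 6.3794 mm² = 212000 / 6.3794 = 33231.97 mm = 33.23 m.

33.23 m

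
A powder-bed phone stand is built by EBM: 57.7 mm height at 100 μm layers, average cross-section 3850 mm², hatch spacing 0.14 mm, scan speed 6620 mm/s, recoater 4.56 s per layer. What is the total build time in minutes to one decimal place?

Layers = ⌈57.7/0.1⌉ = 577.
Scan path per layer: 3850 / 0.14 → 27500 mm.
Scan time per layer: 27500 / 6620 → 4.1541 s.
Time per layer: 4.1541 + 4.56 → 8.7141 s.
Build time = 577 × 8.7141 = 5028.0357 s = 83.8 minutes.

83.8 minutes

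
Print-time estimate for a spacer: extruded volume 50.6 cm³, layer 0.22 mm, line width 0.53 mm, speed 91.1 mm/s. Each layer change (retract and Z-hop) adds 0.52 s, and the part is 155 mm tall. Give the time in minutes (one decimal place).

Bead cross-section = 0.22 × 0.53, so 0.1166 mm².
Total extruded path = 50600/0.1166 = 433962.3 mm.
Print-move time = 433962.3 / 91.1, so 4763.6 s.
Number of layers: 155 / 0.22 → 705 (rounded up).
Non-print overhead: 705 × 0.52 → 366.6 s.
Total = 4763.6 + 366.6 = 5130.2 s = 85.5 minutes.

85.5 minutes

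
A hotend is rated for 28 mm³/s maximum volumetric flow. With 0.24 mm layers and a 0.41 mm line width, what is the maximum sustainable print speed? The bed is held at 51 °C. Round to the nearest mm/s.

Bead cross-section = 0.24 × 0.41, so 0.0984 mm².
v_max = Q/A = 28/0.0984 = 284.55 mm/s → 285 mm/s.

285 mm/s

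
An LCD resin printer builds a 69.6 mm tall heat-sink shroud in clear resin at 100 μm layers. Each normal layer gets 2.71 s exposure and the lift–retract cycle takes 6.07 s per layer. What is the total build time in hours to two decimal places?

1.70 hours

Layer count = ceil(69.6 / 0.1) = 696.
Cycle time: 2.71 + 6.07 → 8.78 s.
Build time: 696 × 8.78 s = 6110.88 s, i.e. 1.70 hours.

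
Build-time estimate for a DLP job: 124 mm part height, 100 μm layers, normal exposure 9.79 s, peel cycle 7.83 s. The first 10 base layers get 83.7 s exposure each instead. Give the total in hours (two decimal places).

6.27 hours

Number of layers: 124 / 0.1 → 1240 (rounded up).
Bottom layers: 10 × (83.7 + 7.83) → 915.3 s.
Normal layers = 1230 × (9.79 + 7.83), so 21672.6 s.
Sum: 915.3 + 21672.6 = 22587.9 s → 6.27 hours.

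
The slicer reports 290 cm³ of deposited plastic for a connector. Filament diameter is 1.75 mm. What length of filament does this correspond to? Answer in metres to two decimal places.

Filament cross-section = π × (1.75/2)² = 2.4053 mm².
L = 290000 mm³ / 2.4053 mm² = 120567.08 mm, i.e. 120.57 m.

120.57 m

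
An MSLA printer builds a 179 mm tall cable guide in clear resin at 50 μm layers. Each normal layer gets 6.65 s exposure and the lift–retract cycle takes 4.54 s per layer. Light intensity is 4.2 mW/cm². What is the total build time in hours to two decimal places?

Number of layers: 179 / 0.05 → 3580 (rounded up).
Each layer takes = 6.65 + 4.54 = 11.19 s.
Build time: 3580 × 11.19 s = 40060.2 s, i.e. 11.13 hours.

11.13 hours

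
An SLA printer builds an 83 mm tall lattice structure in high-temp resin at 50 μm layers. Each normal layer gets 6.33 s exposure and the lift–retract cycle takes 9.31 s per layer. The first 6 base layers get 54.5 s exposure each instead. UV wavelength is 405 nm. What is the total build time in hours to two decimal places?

Layers = ⌈83/0.05⌉ = 1660.
Bottom layers = 6 × (54.5 + 9.31), so 382.86 s.
Regular layers: 1654 × (6.33 + 9.31) → 25868.56 s.
Sum: 382.86 + 25868.56 = 26251.42 s → 7.29 hours.

7.29 hours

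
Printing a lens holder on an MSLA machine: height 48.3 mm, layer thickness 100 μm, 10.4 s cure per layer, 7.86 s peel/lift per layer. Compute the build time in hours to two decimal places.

2.45 hours

Layer count = ceil(48.3 / 0.1) = 483.
Cycle time = 10.4 + 7.86 = 18.26 s.
Build time: 483 × 18.26 s = 8819.58 s, i.e. 2.45 hours.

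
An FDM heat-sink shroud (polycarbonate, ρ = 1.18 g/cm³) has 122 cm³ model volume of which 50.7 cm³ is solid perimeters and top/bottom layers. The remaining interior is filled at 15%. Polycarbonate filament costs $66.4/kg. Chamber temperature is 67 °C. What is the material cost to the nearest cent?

$4.81

Volume inside the shell = 122 − 50.7, so 71.3 cm³.
Deposited infill: 0.15 × 71.3 → 10.695 cm³.
Total printed volume = 50.7 + 10.695, so 61.395 cm³.
Mass = 61.395 × 1.18, so 72.4461 g.
Cost = 72.4461 g / 1000 × $66.4/kg = $4.81.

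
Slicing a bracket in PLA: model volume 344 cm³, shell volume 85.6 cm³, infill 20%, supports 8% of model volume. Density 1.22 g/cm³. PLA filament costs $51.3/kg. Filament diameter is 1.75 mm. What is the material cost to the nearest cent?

Infill region = 344 − 85.6 = 258.4 cm³.
Infill volume: 0.20 × 258.4 → 51.68 cm³.
Support = 0.08 × 344 = 27.52 cm³.
Total printed volume = 85.6 + 51.68 + 27.52, so 164.8 cm³.
Mass = 164.8 × 1.22, so 201.056 g.
At $51.3/kg: 201.056/1000 × 51.3 = $10.31.

$10.31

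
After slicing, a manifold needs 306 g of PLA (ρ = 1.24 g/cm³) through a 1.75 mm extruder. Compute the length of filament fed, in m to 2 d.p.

Extruded volume: 306/1.24 = 246.7742 cm³ (246774.2 mm³).
A = π r² = π × 0.875² = 2.4053 mm².
L = V/A = 246774.2/2.4053 = 102596.02 mm → 102.60 m.

102.60 m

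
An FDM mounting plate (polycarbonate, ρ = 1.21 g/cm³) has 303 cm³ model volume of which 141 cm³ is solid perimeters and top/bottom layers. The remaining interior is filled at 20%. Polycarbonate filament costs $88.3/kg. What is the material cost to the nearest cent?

$18.53

Infill region: 303 − 141 → 162 cm³.
Infill deposited = 0.20 × 162 = 32.4 cm³.
Deposited volume = 141 + 32.4, so 173.4 cm³.
Mass = 173.4 × 1.21, so 209.814 g.
Cost = 209.814 g / 1000 × $88.3/kg = $18.53.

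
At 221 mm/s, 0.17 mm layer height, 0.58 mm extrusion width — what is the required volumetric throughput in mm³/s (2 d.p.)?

Bead cross-section = 0.17 × 0.58, so 0.0986 mm².
Volumetric flow = 221 × 0.0986 = 21.79 mm³/s.

21.79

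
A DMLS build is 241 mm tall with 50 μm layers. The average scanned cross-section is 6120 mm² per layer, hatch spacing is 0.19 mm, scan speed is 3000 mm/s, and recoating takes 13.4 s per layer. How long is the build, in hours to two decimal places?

32.32 hours

Number of layers: 241 / 0.05 → 4820 (rounded up).
Scan path per layer = 6120 / 0.19, so 32210.5 mm.
Scan time per layer = 32210.5 / 3000 = 10.7368 s.
Per-layer time = 10.7368 + 13.4, so 24.1368 s.
Total: 4820 × 24.1368 s = 116339.376 s → 32.32 hours.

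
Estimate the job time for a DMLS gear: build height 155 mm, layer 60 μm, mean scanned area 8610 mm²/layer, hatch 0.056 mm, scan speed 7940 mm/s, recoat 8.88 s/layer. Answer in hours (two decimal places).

20.27 hours

Number of layers: 155 / 0.06 → 2584 (rounded up).
Scan path per layer: 8610 / 0.056 → 153750 mm.
Per-layer scan time: 153750 / 7940 → 19.364 s.
Time per layer = 19.364 + 8.88 = 28.244 s.
Build time = 2584 × 28.244 = 72982.496 s = 20.27 hours.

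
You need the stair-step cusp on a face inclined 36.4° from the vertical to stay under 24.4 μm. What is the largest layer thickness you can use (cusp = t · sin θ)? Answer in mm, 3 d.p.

0.041 mm

t = h_c / sin θ = 0.0244 / 0.5934 = 0.041 mm.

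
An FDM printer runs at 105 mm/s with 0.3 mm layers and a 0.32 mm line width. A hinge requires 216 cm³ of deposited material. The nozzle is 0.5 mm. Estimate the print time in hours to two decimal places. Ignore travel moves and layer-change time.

Line area = 0.3 × 0.32 = 0.096 mm².
Total extruded path = 216000/0.096 = 2250000 mm.
Print-move time: 2250000 / 105 → 21428.6 s.
Converting: 21428.6 s = 5.95 hours.

5.95 hours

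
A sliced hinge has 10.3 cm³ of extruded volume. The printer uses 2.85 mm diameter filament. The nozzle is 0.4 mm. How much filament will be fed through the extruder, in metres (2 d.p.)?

Filament cross-section = π × (2.85/2)² = 6.3794 mm².
L = 10300 mm³ / 6.3794 mm² = 1614.57 mm, i.e. 1.61 m.

1.61 m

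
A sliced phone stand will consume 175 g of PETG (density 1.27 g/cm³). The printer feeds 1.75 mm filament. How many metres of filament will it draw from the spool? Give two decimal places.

57.29 m

Extruded volume: 175/1.27 = 137.7953 cm³ (137795.3 mm³).
A = π r² = π × 0.875² = 2.4053 mm².
Length = 137795.3 / 2.4053 = 57288.2 mm = 57.29 m.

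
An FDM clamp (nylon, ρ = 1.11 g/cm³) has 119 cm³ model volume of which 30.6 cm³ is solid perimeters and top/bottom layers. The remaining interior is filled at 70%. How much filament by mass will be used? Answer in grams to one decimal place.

Volume inside the shell: 119 − 30.6 → 88.4 cm³.
Infill deposited = 0.70 × 88.4 = 61.88 cm³.
Total extruded = 30.6 + 61.88, so 92.48 cm³.
Mass: 92.48 × 1.11 → 102.6528 g.

102.7 g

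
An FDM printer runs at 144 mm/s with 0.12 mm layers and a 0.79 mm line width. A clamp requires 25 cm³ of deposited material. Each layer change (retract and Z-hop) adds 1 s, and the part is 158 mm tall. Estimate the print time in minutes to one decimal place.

52.5 minutes

Line area = 0.12 × 0.79, so 0.0948 mm².
Total extruded path = 25000/0.0948 = 263713.1 mm.
Print-move time = 263713.1 / 144 = 1831.3 s.
Layer count = ceil(158 / 0.12) = 1317.
Layer-change overhead = 1317 × 1, so 1317 s.
Altogether 1831.3 + 1317 = 3148.3 s, i.e. 52.5 minutes.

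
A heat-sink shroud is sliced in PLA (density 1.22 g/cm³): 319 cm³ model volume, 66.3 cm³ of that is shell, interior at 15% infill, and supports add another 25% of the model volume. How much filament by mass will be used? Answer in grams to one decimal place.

224.4 g

Volume inside the shell = 319 − 66.3, so 252.7 cm³.
Infill deposited = 0.15 × 252.7 = 37.905 cm³.
Support = 0.25 × 319, so 79.75 cm³.
Deposited volume: 66.3 + 37.905 + 79.75 → 183.955 cm³.
Mass: 183.955 × 1.22 → 224.4251 g.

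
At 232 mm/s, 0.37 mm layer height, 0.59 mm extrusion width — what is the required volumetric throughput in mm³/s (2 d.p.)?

Extrusion cross-section = 0.37 × 0.59, so 0.2183 mm².
Volumetric flow = 232 × 0.2183 = 50.65 mm³/s.

50.65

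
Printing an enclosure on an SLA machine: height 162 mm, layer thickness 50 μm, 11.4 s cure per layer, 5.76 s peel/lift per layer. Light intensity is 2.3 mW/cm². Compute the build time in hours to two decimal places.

15.44 hours

Layers = ⌈162/0.05⌉ = 3240.
Cycle time: 11.4 + 5.76 → 17.16 s.
Build time: 3240 × 17.16 s = 55598.4 s, i.e. 15.44 hours.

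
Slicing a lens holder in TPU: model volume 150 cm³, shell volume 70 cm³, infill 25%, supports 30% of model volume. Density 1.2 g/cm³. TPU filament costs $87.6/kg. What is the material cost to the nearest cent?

Interior volume: 150 − 70 → 80 cm³.
Infill deposited = 0.25 × 80, so 20 cm³.
Support = 0.30 × 150 = 45 cm³.
Deposited volume: 70 + 20 + 45 → 135 cm³.
Mass = 135 × 1.2 = 162 g.
Cost = 162 g / 1000 × $87.6/kg = $14.19.

$14.19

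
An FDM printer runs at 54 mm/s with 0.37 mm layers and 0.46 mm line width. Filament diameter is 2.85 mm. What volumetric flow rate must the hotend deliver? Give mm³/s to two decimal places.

9.19

Extrusion cross-section = 0.37 × 0.46 = 0.1702 mm².
Volumetric flow = 54 × 0.1702 = 9.19 mm³/s.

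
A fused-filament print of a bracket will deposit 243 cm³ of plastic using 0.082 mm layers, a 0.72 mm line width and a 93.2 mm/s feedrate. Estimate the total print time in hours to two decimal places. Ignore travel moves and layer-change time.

12.27 hours

Line area = 0.082 × 0.72 = 0.05904 mm².
Toolpath length = 243 cm³ / 0.05904 mm² = 243000 / 0.05904 = 4115853.7 mm.
Time extruding = 4115853.7 / 93.2, so 44161.5 s.
That's 44161.5 s → 12.27 hours.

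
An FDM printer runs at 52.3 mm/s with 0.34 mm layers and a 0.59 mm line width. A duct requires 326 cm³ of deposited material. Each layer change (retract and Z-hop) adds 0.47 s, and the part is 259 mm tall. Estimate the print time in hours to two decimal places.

Line area = 0.34 × 0.59, so 0.2006 mm².
Toolpath length = 326 cm³ / 0.2006 mm² = 326000 / 0.2006 = 1625124.6 mm.
Print-move time = 1625124.6 / 52.3, so 31073.1 s.
Layers = ⌈259/0.34⌉ = 762.
Layer-change overhead: 762 × 0.47 → 358.14 s.
Altogether 31073.1 + 358.14 = 31431.24 s, i.e. 8.73 hours.

8.73 hours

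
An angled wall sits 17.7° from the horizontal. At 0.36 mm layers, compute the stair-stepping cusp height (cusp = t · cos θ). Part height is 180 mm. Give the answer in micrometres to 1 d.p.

cos(17.7°) = 0.9527, so cusp = 0.36 × 0.9527 = 0.342972 mm → 343.0 μm.

343.0 μm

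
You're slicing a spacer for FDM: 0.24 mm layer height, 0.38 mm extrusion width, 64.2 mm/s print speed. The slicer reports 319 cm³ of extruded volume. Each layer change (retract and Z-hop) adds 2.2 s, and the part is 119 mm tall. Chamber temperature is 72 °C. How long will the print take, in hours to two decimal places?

Bead cross-section = 0.24 × 0.38, so 0.0912 mm².
Toolpath length = 319 cm³ / 0.0912 mm² = 319000 / 0.0912 = 3497807 mm.
Extrusion time = 3497807 / 64.2 = 54483 s.
Layers = ⌈119/0.24⌉ = 496.
Z-hop total = 496 × 2.2 = 1091.2 s.
Total = 54483 + 1091.2 = 55574.2 s = 15.44 hours.

15.44 hours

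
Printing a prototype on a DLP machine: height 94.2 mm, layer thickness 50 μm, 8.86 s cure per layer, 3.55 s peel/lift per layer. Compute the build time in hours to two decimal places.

Layer count = ceil(94.2 / 0.05) = 1884.
Cycle time = 8.86 + 3.55 = 12.41 s.
Build time: 1884 × 12.41 s = 23380.44 s, i.e. 6.49 hours.

6.49 hours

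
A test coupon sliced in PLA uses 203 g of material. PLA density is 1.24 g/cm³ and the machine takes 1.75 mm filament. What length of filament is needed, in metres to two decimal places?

68.06 m

Volume = 203 g / 1.24 g·cm⁻³ = 163.7097 cm³ = 163709.7 mm³.
Cross-section of 1.75 mm filament: π·(1.75/2)² = 2.4053 mm².
L = V/A = 163709.7/2.4053 = 68062.07 mm → 68.06 m.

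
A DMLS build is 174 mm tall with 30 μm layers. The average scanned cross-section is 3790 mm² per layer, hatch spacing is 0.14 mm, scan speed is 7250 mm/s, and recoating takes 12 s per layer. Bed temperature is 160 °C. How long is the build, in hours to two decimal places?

25.35 hours

Layers = ⌈174/0.03⌉ = 5800.
Per-layer scan distance: 3790 / 0.14 → 27071.4 mm.
Scan time per layer = 27071.4 / 7250 = 3.734 s.
Layer cycle = 3.734 + 12 = 15.734 s.
Total: 5800 × 15.734 s = 91257.2 s → 25.35 hours.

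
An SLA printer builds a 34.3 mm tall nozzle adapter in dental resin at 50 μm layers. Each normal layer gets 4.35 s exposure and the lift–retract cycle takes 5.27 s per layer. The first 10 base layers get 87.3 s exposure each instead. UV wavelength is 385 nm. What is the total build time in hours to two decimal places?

2.06 hours

Layer count = ceil(34.3 / 0.05) = 686.
Burn-in layers = 10 × (87.3 + 5.27) = 925.7 s.
Remaining layers = 676 × (4.35 + 5.27) = 6503.12 s.
Total = 925.7 + 6503.12 = 7428.82 s = 2.06 hours.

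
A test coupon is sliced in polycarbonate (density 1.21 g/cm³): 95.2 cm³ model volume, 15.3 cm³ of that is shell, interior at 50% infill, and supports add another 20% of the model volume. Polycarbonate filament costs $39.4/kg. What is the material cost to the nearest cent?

Interior volume = 95.2 − 15.3, so 79.9 cm³.
Infill deposited: 0.50 × 79.9 → 39.95 cm³.
Support: 0.20 × 95.2 → 19.04 cm³.
Total printed volume: 15.3 + 39.95 + 19.04 → 74.29 cm³.
Mass: 74.29 × 1.21 → 89.8909 g.
At $39.4/kg: 89.8909/1000 × 39.4 = $3.54.

$3.54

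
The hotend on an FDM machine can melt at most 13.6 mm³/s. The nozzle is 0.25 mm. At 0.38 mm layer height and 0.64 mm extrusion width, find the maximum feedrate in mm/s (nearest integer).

56 mm/s

A = 0.38 × 0.64, so 0.2432 mm².
v_max = Q/A = 13.6/0.2432 = 55.92 mm/s → 56 mm/s.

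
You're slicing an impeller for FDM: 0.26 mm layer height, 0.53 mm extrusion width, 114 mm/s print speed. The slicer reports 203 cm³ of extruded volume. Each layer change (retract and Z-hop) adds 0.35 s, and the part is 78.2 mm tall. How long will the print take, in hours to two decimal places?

Line area = 0.26 × 0.53, so 0.1378 mm².
Path length: 203000 mm³ / 0.1378 mm² → 1473149.5 mm.
Extrusion time = 1473149.5 / 114 = 12922.4 s.
Layer count = ceil(78.2 / 0.26) = 301.
Z-hop total: 301 × 0.35 → 105.35 s.
Altogether 12922.4 + 105.35 = 13027.75 s, i.e. 3.62 hours.

3.62 hours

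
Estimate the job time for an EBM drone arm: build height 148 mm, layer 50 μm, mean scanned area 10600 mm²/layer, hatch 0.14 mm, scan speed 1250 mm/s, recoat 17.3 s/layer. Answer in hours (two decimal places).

64.03 hours

Number of layers: 148 / 0.05 → 2960 (rounded up).
Per-layer scan distance: 10600 / 0.14 → 75714.3 mm.
Per-layer scan time: 75714.3 / 1250 → 60.5714 s.
Layer cycle = 60.5714 + 17.3 = 77.8714 s.
Total: 2960 × 77.8714 s = 230499.344 s → 64.03 hours.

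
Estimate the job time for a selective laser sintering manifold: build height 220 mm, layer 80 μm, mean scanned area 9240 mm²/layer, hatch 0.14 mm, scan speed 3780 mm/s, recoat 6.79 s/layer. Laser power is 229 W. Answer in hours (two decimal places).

Layer count = ceil(220 / 0.08) = 2750.
Scan path per layer = 9240 / 0.14 = 66000 mm.
Per-layer scan time = 66000 / 3780 = 17.4603 s.
Per-layer time = 17.4603 + 6.79, so 24.2503 s.
Build time = 2750 × 24.2503 = 66688.325 s = 18.52 hours.

18.52 hours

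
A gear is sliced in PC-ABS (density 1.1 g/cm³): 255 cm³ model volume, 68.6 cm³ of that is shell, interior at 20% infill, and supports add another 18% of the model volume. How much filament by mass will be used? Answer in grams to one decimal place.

Interior volume = 255 − 68.6 = 186.4 cm³.
Infill volume = 0.20 × 186.4, so 37.28 cm³.
Support = 0.18 × 255 = 45.9 cm³.
Deposited volume: 68.6 + 37.28 + 45.9 → 151.78 cm³.
Mass = 151.78 × 1.1, so 166.958 g.

167.0 g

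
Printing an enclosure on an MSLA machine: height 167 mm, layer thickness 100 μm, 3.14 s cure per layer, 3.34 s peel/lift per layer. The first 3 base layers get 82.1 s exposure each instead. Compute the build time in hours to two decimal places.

3.07 hours

Layers = ⌈167/0.1⌉ = 1670.
Base layers: 3 × (82.1 + 3.34) → 256.32 s.
Regular layers: 1667 × (3.14 + 3.34) → 10802.16 s.
Sum: 256.32 + 10802.16 = 11058.48 s → 3.07 hours.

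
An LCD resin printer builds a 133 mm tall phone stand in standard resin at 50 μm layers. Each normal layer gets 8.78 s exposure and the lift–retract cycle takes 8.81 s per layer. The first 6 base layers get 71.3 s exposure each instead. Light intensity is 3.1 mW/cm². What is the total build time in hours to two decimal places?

13.10 hours

Number of layers: 133 / 0.05 → 2660 (rounded up).
Burn-in layers = 6 × (71.3 + 8.81) = 480.66 s.
Normal layers = 2654 × (8.78 + 8.81) = 46683.86 s.
Sum: 480.66 + 46683.86 = 47164.52 s → 13.10 hours.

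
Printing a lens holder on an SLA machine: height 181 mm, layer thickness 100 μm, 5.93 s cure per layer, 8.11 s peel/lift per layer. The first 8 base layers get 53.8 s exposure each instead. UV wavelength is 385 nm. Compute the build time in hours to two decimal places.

7.17 hours

Layer count = ceil(181 / 0.1) = 1810.
Base layers = 8 × (53.8 + 8.11), so 495.28 s.
Remaining layers: 1802 × (5.93 + 8.11) → 25300.08 s.
Sum: 495.28 + 25300.08 = 25795.36 s → 7.17 hours.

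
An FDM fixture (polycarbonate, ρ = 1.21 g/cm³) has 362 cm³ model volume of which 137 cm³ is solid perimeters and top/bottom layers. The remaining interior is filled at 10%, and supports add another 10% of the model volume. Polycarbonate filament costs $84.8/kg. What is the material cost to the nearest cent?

Volume inside the shell = 362 − 137, so 225 cm³.
Infill deposited = 0.10 × 225 = 22.5 cm³.
Support = 0.10 × 362, so 36.2 cm³.
Total extruded = 137 + 22.5 + 36.2 = 195.7 cm³.
Mass: 195.7 × 1.21 → 236.797 g.
At $84.8/kg: 236.797/1000 × 84.8 = $20.08.

$20.08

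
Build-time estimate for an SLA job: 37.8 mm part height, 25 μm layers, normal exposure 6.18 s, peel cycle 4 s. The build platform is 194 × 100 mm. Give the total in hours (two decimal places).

4.28 hours

Layer count = ceil(37.8 / 0.025) = 1512.
Per-layer time = 6.18 + 4 = 10.18 s.
Build time: 1512 × 10.18 s = 15392.16 s, i.e. 4.28 hours.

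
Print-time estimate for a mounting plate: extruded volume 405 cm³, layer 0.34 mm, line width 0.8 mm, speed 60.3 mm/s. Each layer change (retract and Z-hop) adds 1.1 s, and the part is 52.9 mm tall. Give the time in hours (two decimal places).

Line area = 0.34 × 0.8 = 0.272 mm².
Total extruded path = 405000/0.272 = 1488970.6 mm.
Extrusion time = 1488970.6 / 60.3 = 24692.7 s.
Layers = ⌈52.9/0.34⌉ = 156.
Non-print overhead = 156 × 1.1 = 171.6 s.
Altogether 24692.7 + 171.6 = 24864.3 s, i.e. 6.91 hours.

6.91 hours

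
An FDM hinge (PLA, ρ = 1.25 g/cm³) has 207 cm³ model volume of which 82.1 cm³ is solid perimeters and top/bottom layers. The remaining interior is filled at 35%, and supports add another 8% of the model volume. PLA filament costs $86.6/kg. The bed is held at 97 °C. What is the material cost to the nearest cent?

Volume inside the shell = 207 − 82.1, so 124.9 cm³.
Deposited infill = 0.35 × 124.9 = 43.715 cm³.
Support: 0.08 × 207 → 16.56 cm³.
Total printed volume: 82.1 + 43.715 + 16.56 → 142.375 cm³.
Mass = 142.375 × 1.25, so 177.96875 g.
Cost = 177.96875 g / 1000 × $86.6/kg = $15.41.

$15.41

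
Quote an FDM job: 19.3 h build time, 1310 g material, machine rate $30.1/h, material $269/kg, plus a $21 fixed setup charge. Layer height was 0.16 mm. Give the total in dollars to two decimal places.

Machine-time cost = 30.1 × 19.3 = $580.93.
Feedstock cost = 269 × 1310/1000, so $352.39.
Total = 580.93 + 352.39 + 21 = $954.32.

$954.32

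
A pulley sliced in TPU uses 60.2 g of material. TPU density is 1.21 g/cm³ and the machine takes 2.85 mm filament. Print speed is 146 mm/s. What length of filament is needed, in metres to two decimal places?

Volume = 60.2 g / 1.21 g·cm⁻³ = 49.7521 cm³ = 49752.1 mm³.
Cross-section of 2.85 mm filament: π·(2.85/2)² = 6.3794 mm².
Length = 49752.1 / 6.3794 = 7798.87 mm = 7.80 m.

7.80 m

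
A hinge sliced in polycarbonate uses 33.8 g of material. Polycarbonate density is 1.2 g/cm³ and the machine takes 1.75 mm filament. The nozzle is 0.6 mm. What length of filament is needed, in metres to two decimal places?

Extruded volume: 33.8/1.2 = 28.1667 cm³ (28166.7 mm³).
Cross-section of 1.75 mm filament: π·(1.75/2)² = 2.4053 mm².
Length = 28166.7 / 2.4053 = 11710.26 mm = 11.71 m.

11.71 m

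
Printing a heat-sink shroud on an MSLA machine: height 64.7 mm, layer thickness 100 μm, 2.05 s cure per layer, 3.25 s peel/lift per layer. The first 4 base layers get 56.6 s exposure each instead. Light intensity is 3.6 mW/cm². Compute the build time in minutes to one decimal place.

Layers = ⌈64.7/0.1⌉ = 647.
Burn-in layers = 4 × (56.6 + 3.25), so 239.4 s.
Remaining layers = 643 × (2.05 + 3.25), so 3407.9 s.
Sum: 239.4 + 3407.9 = 3647.3 s → 60.8 minutes.

60.8 minutes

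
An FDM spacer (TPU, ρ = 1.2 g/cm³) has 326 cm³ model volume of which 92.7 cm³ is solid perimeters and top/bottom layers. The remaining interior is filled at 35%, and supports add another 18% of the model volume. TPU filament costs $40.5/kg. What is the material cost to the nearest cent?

Infill region = 326 − 92.7 = 233.3 cm³.
Deposited infill = 0.35 × 233.3, so 81.655 cm³.
Support = 0.18 × 326 = 58.68 cm³.
Deposited volume: 92.7 + 81.655 + 58.68 → 233.035 cm³.
Mass: 233.035 × 1.2 → 279.642 g.
Cost = 279.642 g / 1000 × $40.5/kg = $11.33.

$11.33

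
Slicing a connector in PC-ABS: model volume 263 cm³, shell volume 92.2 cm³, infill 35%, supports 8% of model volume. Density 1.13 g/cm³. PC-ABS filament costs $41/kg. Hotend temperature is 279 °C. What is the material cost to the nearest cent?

$8.02

Infill region: 263 − 92.2 → 170.8 cm³.
Infill volume: 0.35 × 170.8 → 59.78 cm³.
Support = 0.08 × 263, so 21.04 cm³.
Deposited volume = 92.2 + 59.78 + 21.04, so 173.02 cm³.
Mass: 173.02 × 1.13 → 195.5126 g.
At $41/kg: 195.5126/1000 × 41 = $8.02.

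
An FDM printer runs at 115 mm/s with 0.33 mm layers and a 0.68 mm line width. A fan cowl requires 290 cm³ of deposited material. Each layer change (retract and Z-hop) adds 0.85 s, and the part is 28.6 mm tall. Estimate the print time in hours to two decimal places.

Line area = 0.33 × 0.68, so 0.2244 mm².
Total extruded path = 290000/0.2244 = 1292335.1 mm.
Extrusion time: 1292335.1 / 115 → 11237.7 s.
Layer count = ceil(28.6 / 0.33) = 87.
Non-print overhead: 87 × 0.85 → 73.95 s.
Altogether 11237.7 + 73.95 = 11311.65 s, i.e. 3.14 hours.

3.14 hours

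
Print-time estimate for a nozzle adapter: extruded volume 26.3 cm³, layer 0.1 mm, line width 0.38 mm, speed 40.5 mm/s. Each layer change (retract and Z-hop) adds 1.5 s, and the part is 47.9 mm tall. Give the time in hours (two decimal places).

Bead cross-section: 0.1 × 0.38 → 0.038 mm².
Toolpath length = 26.3 cm³ / 0.038 mm² = 26300 / 0.038 = 692105.3 mm.
Time extruding = 692105.3 / 40.5 = 17089 s.
Layer count = ceil(47.9 / 0.1) = 479.
Non-print overhead: 479 × 1.5 → 718.5 s.
Altogether 17089 + 718.5 = 17807.5 s, i.e. 4.95 hours.

4.95 hours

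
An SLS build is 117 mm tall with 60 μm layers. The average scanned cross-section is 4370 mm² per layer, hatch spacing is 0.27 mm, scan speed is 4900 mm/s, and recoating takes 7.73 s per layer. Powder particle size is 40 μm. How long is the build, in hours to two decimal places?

5.98 hours

Layers = ⌈117/0.06⌉ = 1950.
Scan path per layer = 4370 / 0.27, so 16185.2 mm.
Scan time per layer: 16185.2 / 4900 → 3.3031 s.
Time per layer: 3.3031 + 7.73 → 11.0331 s.
1950 layers × 11.0331 s/layer = 21514.545 s, i.e. 5.98 hours.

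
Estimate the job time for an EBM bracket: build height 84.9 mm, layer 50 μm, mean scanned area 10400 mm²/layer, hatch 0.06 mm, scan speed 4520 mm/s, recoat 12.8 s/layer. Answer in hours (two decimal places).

24.12 hours

Layer count = ceil(84.9 / 0.05) = 1698.
Scan path per layer = 10400 / 0.06, so 173333.3 mm.
Beam time per layer = 173333.3 / 4520 = 38.3481 s.
Time per layer = 38.3481 + 12.8, so 51.1481 s.
1698 layers × 51.1481 s/layer = 86849.4738 s, i.e. 24.12 hours.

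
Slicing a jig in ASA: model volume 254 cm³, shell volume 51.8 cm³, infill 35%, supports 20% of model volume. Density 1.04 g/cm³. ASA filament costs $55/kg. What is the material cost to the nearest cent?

Infill region = 254 − 51.8, so 202.2 cm³.
Infill volume = 0.35 × 202.2 = 70.77 cm³.
Support = 0.20 × 254 = 50.8 cm³.
Total extruded: 51.8 + 70.77 + 50.8 → 173.37 cm³.
Mass = 173.37 × 1.04, so 180.3048 g.
Cost = 180.3048 g / 1000 × $55/kg = $9.92.

$9.92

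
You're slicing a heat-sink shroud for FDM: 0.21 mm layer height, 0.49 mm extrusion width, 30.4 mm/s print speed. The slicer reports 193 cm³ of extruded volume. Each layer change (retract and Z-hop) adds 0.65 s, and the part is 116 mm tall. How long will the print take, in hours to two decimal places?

17.24 hours

Extrusion cross-section = 0.21 × 0.49 = 0.1029 mm².
Path length: 193000 mm³ / 0.1029 mm² → 1875607.4 mm.
Extrusion time = 1875607.4 / 30.4 = 61697.6 s.
Number of layers: 116 / 0.21 → 553 (rounded up).
Z-hop total: 553 × 0.65 → 359.45 s.
Total = 61697.6 + 359.45 = 62057.05 s = 17.24 hours.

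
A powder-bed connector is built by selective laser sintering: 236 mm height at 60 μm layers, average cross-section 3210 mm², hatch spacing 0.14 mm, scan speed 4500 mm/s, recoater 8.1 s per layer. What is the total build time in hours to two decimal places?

Layers = ⌈236/0.06⌉ = 3934.
Scan path per layer = 3210 / 0.14 = 22928.6 mm.
Scan time per layer = 22928.6 / 4500, so 5.0952 s.
Time per layer: 5.0952 + 8.1 → 13.1952 s.
Total: 3934 × 13.1952 s = 51909.9168 s → 14.42 hours.

14.42 hours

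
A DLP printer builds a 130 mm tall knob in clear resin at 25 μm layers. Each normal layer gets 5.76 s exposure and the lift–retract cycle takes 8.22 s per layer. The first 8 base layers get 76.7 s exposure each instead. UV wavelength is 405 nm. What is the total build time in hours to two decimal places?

Number of layers: 130 / 0.025 → 5200 (rounded up).
Base layers = 8 × (76.7 + 8.22) = 679.36 s.
Regular layers = 5192 × (5.76 + 8.22), so 72584.16 s.
Total = 679.36 + 72584.16 = 73263.52 s = 20.35 hours.

20.35 hours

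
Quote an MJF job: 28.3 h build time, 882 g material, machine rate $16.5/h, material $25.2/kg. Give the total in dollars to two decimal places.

Machine-time cost = 16.5 × 28.3 = $466.95.
Feedstock cost = 25.2 × 882/1000, so $22.2264.
Job cost: 466.95 + 22.2264 = 489.1764 ≈ $489.18.

$489.18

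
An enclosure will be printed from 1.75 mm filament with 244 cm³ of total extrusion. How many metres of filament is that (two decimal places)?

101.44 m

A = π r² = π × 0.875² = 2.4053 mm².
L = 244000 mm³ / 2.4053 mm² = 101442.65 mm, i.e. 101.44 m.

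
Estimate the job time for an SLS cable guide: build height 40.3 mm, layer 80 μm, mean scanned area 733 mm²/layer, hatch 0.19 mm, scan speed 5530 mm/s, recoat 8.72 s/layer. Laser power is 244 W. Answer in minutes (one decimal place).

Layers = ⌈40.3/0.08⌉ = 504.
Per-layer scan distance: 733 / 0.19 → 3857.9 mm.
Scan time per layer = 3857.9 / 5530 = 0.6976 s.
Time per layer: 0.6976 + 8.72 → 9.4176 s.
Build time = 504 × 9.4176 = 4746.4704 s = 79.1 minutes.

79.1 minutes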